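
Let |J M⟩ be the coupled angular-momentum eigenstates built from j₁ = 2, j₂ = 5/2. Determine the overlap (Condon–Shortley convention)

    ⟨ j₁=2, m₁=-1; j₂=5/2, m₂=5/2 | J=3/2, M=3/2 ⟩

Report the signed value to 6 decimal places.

−√(2/7) = -0.534522

triangle: 3!·1!·2!/7! = 12/5040
(j±m)!: 1!·3!·5!·0!·3!·0! = 4320
prefactor² = (2J+1)·Δ·N² = 288/7
  k=3: −1/(3!·0!·0!·2!·1!·0!) = -1/12
Σ = -1/12  ⇒  CG² = 288/7·(-1/12)² = 2/7
CG = −√(2/7) = -0.534522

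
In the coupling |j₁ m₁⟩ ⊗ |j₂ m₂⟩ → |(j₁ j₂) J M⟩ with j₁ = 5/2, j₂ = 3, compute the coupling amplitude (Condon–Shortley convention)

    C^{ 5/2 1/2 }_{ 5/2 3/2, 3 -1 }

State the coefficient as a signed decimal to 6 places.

−√(1/35) ≈ -0.169031

√[6·3!2!3!/9! · 4!1!2!4!3!2!] = √(576/35)
  +(−1)^0/∏(0,3,1,2,1,1)! = 1/12  (running 1/12)
  +(−1)^1/∏(1,2,0,1,2,2)! = -1/8  (running -1/24)
⟨..|..⟩ = √(576/35)·(-1/24) = -0.169031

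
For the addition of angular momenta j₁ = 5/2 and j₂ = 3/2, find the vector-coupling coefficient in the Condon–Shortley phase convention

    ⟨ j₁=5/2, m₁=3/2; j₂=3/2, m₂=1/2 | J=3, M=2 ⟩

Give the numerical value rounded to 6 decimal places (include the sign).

j₁+j₂−J=1  J+j₁−j₂=4  J−j₁+j₂=2  j₁+j₂+J+1=8
(j₁±m₁, j₂±m₂, J±M) = (4,1,2,1,5,1)
P² = 48
sum k=0..1:
  [0] +1/12 = 1/12
  [1] −1/24 = -1/24
S = 1/24
C² = P²·S² = 1/12 ; C = +0.288675

+0.288675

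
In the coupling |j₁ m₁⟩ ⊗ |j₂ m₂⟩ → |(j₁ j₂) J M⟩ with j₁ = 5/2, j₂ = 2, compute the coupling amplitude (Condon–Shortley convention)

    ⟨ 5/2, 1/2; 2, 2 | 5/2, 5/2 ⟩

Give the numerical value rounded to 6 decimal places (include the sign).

j₁+j₂−J=2  J+j₁−j₂=3  J−j₁+j₂=2  j₁+j₂+J+1=8
(j₁±m₁, j₂±m₂, J±M) = (3,2,4,0,5,0)
P² = 864/7
sum k=2..2:
  [2] +1/24 = 1/24
S = 1/24
C² = P²·S² = 3/14 ; C = +0.462910

+√(3/14) ≈ +0.462910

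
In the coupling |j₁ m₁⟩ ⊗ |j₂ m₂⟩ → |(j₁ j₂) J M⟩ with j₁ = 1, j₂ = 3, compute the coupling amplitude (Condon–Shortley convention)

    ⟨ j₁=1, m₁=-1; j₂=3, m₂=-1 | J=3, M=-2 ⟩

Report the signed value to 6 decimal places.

triangle: 1!·1!·5!/8! = 120/40320
(j±m)!: 0!·2!·2!·4!·1!·5! = 11520
prefactor² = (2J+1)·Δ·N² = 240
  k=1: −1/(1!·0!·1!·1!·0!·4!) = -1/24
Σ = -1/24  ⇒  CG² = 240·(-1/24)² = 5/12
CG = −√(5/12) = -0.645497

-0.645497  (= −√(5/12))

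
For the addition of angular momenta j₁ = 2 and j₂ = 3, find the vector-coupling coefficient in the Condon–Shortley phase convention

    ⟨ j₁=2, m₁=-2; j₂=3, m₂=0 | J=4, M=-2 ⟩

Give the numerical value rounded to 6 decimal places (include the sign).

-0.654654  (= −√(3/7))

√[9·1!3!5!/10! · 0!4!3!3!2!6!] = √(15552/7)
  +(−1)^1/∏(1,0,3,2,0,3)! = -1/72  (running -1/72)
⟨..|..⟩ = √(15552/7)·(-1/72) = -0.654654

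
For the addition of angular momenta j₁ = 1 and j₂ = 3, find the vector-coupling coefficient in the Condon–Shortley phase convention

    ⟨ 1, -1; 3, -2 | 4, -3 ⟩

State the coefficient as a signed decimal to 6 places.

√[9·0!2!6!/9! · 0!2!1!5!1!7!] = √(43200)
  +(−1)^0/∏(0,0,2,1,0,5)! = 1/240  (running 1/240)
⟨..|..⟩ = √(43200)·(1/240) = +0.866025

+0.866025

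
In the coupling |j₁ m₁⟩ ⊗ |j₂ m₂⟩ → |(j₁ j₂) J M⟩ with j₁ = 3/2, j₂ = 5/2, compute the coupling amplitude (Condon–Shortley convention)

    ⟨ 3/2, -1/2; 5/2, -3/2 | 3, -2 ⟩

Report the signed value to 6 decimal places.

√[7·1!2!4!/8! · 1!2!1!4!1!5!] = √(48)
  +(−1)^0/∏(0,1,2,1,0,3)! = 1/12  (running 1/12)
  +(−1)^1/∏(1,0,1,0,1,4)! = -1/24  (running 1/24)
⟨..|..⟩ = √(48)·(1/24) = +0.288675

+0.288675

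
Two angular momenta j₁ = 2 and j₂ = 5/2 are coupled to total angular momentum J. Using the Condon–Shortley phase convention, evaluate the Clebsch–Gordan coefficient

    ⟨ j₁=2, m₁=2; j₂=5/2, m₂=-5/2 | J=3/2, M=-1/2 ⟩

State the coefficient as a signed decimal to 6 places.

+√(8/21) ≈ +0.617213

√[4·3!1!2!/7! · 4!0!0!5!1!2!] = √(384/7)
  +(−1)^0/∏(0,3,0,0,1,2)! = 1/12  (running 1/12)
⟨..|..⟩ = √(384/7)·(1/12) = +0.617213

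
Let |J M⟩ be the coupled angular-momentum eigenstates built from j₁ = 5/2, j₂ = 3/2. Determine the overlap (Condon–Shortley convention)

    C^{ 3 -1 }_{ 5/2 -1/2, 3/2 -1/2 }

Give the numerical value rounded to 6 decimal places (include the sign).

triangle: 1!*4!*2!/8! = 48/40320
(j±m)!: 2!*3!*1!*2!*2!*4! = 1152
prefactor² = (2J+1)*Δ*N² = 48/5
  k=0: +1/(0!*1!*3!*1!*1!*1!) = 1/6
  k=1: −1/(1!*0!*2!*0!*2!*2!) = -1/8
Σ = 1/24  ⇒  CG² = 48/5*1/24² = 1/60
CG = +√(1/60) = +0.129099

+0.129099  (= +√(1/60))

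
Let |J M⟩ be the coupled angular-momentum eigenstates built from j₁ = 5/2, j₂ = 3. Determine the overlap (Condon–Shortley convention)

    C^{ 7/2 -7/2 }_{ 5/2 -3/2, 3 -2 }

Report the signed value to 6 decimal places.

j₁+j₂−J=2  J+j₁−j₂=3  J−j₁+j₂=4  j₁+j₂+J+1=10
(j₁±m₁, j₂±m₂, J±M) = (1,4,1,5,0,7)
P² = 9216
sum k=1..1:
  [1] −1/144 = -1/144
S = -1/144
C² = P²·S² = 4/9 ; C = -0.666667

-0.666667  (= −√(4/9))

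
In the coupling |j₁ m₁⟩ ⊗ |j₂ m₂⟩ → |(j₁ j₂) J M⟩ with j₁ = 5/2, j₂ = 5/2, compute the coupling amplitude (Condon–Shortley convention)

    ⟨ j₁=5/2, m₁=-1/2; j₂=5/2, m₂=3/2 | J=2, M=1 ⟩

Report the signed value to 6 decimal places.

triangle: 3!×2!×2!/8! = 24/40320
(j±m)!: 2!×3!×4!×1!×3!×1! = 1728
prefactor² = (2J+1)×Δ×N² = 36/7
  k=2: +1/(2!×1!×1!×2!×1!×0!) = 1/4
  k=3: −1/(3!×0!×0!×1!×2!×1!) = -1/12
Σ = 1/6  ⇒  CG² = 36/7×1/6² = 1/7
CG = +√(1/7) = +0.377964

+√(1/7) ≈ +0.377964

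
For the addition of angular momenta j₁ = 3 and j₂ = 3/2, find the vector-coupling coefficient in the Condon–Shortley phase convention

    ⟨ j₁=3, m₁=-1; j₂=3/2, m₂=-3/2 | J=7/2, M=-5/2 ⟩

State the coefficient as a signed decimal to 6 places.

√[8·1!5!2!/9! · 2!4!0!3!1!6!] = √(7680/7)
  +(−1)^0/∏(0,1,4,0,1,2)! = 1/48  (running 1/48)
⟨..|..⟩ = √(7680/7)·(1/48) = +0.690066

+√(10/21) ≈ +0.690066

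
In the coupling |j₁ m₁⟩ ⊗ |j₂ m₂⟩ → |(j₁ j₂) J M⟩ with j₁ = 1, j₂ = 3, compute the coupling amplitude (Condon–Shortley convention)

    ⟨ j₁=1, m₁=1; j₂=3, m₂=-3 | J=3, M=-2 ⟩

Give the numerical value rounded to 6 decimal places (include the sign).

triangle: 1!×1!×5!/8! = 120/40320
(j±m)!: 2!×0!×0!×6!×1!×5! = 172800
prefactor² = (2J+1)×Δ×N² = 3600
  k=0: +1/(0!×1!×0!×0!×1!×5!) = 1/120
Σ = 1/120  ⇒  CG² = 3600×1/120² = 1/4
CG = +√(1/4) = +0.500000

+√(1/4) ≈ +0.500000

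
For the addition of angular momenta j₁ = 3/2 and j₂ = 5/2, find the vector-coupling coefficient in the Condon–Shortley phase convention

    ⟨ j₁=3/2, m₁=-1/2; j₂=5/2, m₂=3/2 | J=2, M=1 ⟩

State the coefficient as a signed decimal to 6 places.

j₁+j₂−J=2  J+j₁−j₂=1  J−j₁+j₂=3  j₁+j₂+J+1=7
(j₁±m₁, j₂±m₂, J±M) = (1,2,4,1,3,1)
P² = 24/7
sum k=1..2:
  [1] −1/6 = -1/6
  [2] +1/4 = 1/4
S = 1/12
C² = P²·S² = 1/42 ; C = +0.154303

+√(1/42) = +0.154303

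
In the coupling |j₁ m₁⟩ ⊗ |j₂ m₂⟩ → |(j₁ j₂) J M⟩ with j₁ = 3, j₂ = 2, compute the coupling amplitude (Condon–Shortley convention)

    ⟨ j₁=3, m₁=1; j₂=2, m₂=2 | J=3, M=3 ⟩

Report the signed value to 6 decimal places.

+0.408248

√[7·2!4!2!/9! · 4!2!4!0!6!0!] = √(1536)
  +(−1)^2/∏(2,0,0,2,4,0)! = 1/96  (running 1/96)
⟨..|..⟩ = √(1536)·(1/96) = +0.408248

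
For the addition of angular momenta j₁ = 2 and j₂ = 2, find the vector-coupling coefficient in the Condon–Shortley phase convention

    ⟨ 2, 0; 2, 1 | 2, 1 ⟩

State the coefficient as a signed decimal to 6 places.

-0.267261

√[5·2!2!2!/7! · 2!2!3!1!3!1!] = √(8/7)
  +(−1)^1/∏(1,1,1,2,1,0)! = -1/2  (running -1/2)
  +(−1)^2/∏(2,0,0,1,2,1)! = 1/4  (running -1/4)
⟨..|..⟩ = √(8/7)·(-1/4) = -0.267261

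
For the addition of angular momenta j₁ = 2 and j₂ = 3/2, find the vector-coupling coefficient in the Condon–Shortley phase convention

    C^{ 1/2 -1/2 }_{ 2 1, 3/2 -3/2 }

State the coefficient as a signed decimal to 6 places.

√[2·3!1!0!/5! · 3!1!0!3!0!1!] = √(18/5)
  +(−1)^0/∏(0,3,1,0,0,0)! = 1/6  (running 1/6)
⟨..|..⟩ = √(18/5)·(1/6) = +0.316228

+0.316228  (= +√(1/10))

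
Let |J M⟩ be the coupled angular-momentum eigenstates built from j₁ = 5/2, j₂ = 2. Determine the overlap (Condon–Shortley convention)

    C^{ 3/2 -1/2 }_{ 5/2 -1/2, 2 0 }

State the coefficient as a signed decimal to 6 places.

j₁+j₂−J=3  J+j₁−j₂=2  J−j₁+j₂=1  j₁+j₂+J+1=7
(j₁±m₁, j₂±m₂, J±M) = (2,3,2,2,1,2)
P² = 32/35
sum k=1..2:
  [1] −1/4 = -1/4
  [2] +1/2 = 1/2
S = 1/4
C² = P²·S² = 2/35 ; C = +0.239046

+√(2/35) = +0.239046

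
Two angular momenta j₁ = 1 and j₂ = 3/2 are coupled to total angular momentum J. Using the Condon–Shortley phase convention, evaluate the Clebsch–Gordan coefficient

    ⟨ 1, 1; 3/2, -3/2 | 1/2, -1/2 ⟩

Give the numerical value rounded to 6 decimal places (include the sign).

√[2·2!0!1!/4! · 2!0!0!3!0!1!] = √(2)
  +(−1)^0/∏(0,2,0,0,0,1)! = 1/2  (running 1/2)
⟨..|..⟩ = √(2)·(1/2) = +0.707107

+0.707107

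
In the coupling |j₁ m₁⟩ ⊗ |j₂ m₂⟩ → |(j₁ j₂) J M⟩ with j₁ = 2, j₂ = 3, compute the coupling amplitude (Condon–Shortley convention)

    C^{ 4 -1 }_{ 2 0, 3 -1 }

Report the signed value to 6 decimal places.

+√(3/28) ≈ +0.327327

triangle: 1!×3!×5!/10! = 720/3628800
(j±m)!: 2!×2!×2!×4!×3!×5! = 138240
prefactor² = (2J+1)×Δ×N² = 1728/7
  k=0: +1/(0!×1!×2!×2!×1!×3!) = 1/24
  k=1: −1/(1!×0!×1!×1!×2!×4!) = -1/48
Σ = 1/48  ⇒  CG² = 1728/7×1/48² = 3/28
CG = +√(3/28) = +0.327327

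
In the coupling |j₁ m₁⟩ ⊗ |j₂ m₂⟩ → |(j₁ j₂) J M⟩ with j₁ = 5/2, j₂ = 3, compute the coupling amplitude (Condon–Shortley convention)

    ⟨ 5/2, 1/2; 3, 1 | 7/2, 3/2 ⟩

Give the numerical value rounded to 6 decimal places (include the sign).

−√(5/21) ≈ -0.487950

√[8·2!3!4!/10! · 3!2!4!2!5!2!] = √(3072/35)
  +(−1)^0/∏(0,2,2,4,1,0)! = 1/96  (running 1/96)
  +(−1)^1/∏(1,1,1,3,2,1)! = -1/12  (running -7/96)
  +(−1)^2/∏(2,0,0,2,3,2)! = 1/48  (running -5/96)
⟨..|..⟩ = √(3072/35)·(-5/96) = -0.487950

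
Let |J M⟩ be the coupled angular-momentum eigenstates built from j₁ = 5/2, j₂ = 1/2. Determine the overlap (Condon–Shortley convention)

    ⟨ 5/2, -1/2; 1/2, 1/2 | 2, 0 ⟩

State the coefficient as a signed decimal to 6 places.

-0.707107  (= −√(1/2))

√[5·1!4!0!/6! · 2!3!1!0!2!2!] = √(8)
  +(−1)^1/∏(1,0,2,0,2,0)! = -1/4  (running -1/4)
⟨..|..⟩ = √(8)·(-1/4) = -0.707107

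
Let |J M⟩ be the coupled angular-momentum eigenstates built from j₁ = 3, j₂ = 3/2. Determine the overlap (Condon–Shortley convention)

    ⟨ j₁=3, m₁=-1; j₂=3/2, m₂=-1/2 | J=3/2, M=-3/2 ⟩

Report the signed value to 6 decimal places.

√[4·3!3!0!/7! · 2!4!1!2!0!3!] = √(576/35)
  +(−1)^1/∏(1,2,3,0,0,0)! = -1/12  (running -1/12)
⟨..|..⟩ = √(576/35)·(-1/12) = -0.338062

-0.338062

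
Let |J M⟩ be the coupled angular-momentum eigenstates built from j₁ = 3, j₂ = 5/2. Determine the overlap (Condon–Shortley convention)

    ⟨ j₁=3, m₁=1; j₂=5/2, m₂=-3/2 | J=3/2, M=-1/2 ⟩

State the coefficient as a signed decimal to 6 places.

−√(7/30) = -0.483046

triangle: 4!·2!·1!/8! = 48/40320
(j±m)!: 4!·2!·1!·4!·1!·2! = 2304
prefactor² = (2J+1)·Δ·N² = 384/35
  k=0: +1/(0!·4!·2!·1!·0!·0!) = 1/48
  k=1: −1/(1!·3!·1!·0!·1!·1!) = -1/6
Σ = -7/48  ⇒  CG² = 384/35·(-7/48)² = 7/30
CG = −√(7/30) = -0.483046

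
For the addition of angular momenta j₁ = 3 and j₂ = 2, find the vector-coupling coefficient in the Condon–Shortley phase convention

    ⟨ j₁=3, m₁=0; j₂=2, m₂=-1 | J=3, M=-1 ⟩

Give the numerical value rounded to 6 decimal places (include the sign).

√[7·2!4!2!/9! · 3!3!1!3!2!4!] = √(96/5)
  +(−1)^0/∏(0,2,3,1,1,1)! = 1/12  (running 1/12)
  +(−1)^1/∏(1,1,2,0,2,2)! = -1/8  (running -1/24)
⟨..|..⟩ = √(96/5)·(-1/24) = -0.182574

-0.182574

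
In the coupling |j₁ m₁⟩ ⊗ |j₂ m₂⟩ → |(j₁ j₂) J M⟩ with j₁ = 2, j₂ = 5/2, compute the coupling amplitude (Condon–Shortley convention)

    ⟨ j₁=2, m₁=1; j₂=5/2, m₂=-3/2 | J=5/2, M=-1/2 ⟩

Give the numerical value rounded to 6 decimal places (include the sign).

+0.414039  (= +√(6/35))

√[6·2!2!3!/8! · 3!1!1!4!2!3!] = √(216/35)
  +(−1)^0/∏(0,2,1,1,1,2)! = 1/4  (running 1/4)
  +(−1)^1/∏(1,1,0,0,2,3)! = -1/12  (running 1/6)
⟨..|..⟩ = √(216/35)·(1/6) = +0.414039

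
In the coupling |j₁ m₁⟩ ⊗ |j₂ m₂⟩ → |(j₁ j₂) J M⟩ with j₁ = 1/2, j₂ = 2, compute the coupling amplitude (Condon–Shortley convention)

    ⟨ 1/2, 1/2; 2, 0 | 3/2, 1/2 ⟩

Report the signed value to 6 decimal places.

triangle: 1!*0!*3!/5! = 6/120
(j±m)!: 1!*0!*2!*2!*2!*1! = 8
prefactor² = (2J+1)*Δ*N² = 8/5
  k=0: +1/(0!*1!*0!*2!*0!*1!) = 1/2
Σ = 1/2  ⇒  CG² = 8/5*1/2² = 2/5
CG = +√(2/5) = +0.632456

+√(2/5) = +0.632456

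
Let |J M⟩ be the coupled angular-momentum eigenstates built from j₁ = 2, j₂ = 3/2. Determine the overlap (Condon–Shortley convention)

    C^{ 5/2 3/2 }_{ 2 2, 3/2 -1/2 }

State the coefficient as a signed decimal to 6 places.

triangle: 1!·3!·2!/7! = 12/5040
(j±m)!: 4!·0!·1!·2!·4!·1! = 1152
prefactor² = (2J+1)·Δ·N² = 576/35
  k=0: +1/(0!·1!·0!·1!·3!·1!) = 1/6
Σ = 1/6  ⇒  CG² = 576/35·1/6² = 16/35
CG = +√(16/35) = +0.676123

+√(16/35) = +0.676123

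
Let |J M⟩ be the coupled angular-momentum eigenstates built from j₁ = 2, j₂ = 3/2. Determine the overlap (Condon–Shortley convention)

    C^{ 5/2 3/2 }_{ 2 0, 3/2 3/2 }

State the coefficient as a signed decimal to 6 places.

-0.717137

√[6·1!3!2!/7! · 2!2!3!0!4!1!] = √(288/35)
  +(−1)^1/∏(1,0,1,2,2,0)! = -1/4  (running -1/4)
⟨..|..⟩ = √(288/35)·(-1/4) = -0.717137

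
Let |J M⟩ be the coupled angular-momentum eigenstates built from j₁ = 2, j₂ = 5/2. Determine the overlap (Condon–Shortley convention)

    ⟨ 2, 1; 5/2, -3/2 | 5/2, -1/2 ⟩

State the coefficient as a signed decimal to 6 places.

j₁+j₂−J=2  J+j₁−j₂=2  J−j₁+j₂=3  j₁+j₂+J+1=8
(j₁±m₁, j₂±m₂, J±M) = (3,1,1,4,2,3)
P² = 216/35
sum k=0..1:
  [0] +1/4 = 1/4
  [1] −1/12 = -1/12
S = 1/6
C² = P²·S² = 6/35 ; C = +0.414039

+0.414039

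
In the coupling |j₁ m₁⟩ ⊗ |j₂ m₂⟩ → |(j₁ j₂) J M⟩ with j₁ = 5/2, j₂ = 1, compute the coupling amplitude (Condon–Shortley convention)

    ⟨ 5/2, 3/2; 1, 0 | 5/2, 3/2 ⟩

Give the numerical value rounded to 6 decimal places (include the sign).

triangle: 1!·4!·1!/7! = 24/5040
(j±m)!: 4!·1!·1!·1!·4!·1! = 576
prefactor² = (2J+1)·Δ·N² = 576/35
  k=0: +1/(0!·1!·1!·1!·3!·0!) = 1/6
  k=1: −1/(1!·0!·0!·0!·4!·1!) = -1/24
Σ = 1/8  ⇒  CG² = 576/35·1/8² = 9/35
CG = +√(9/35) = +0.507093

+√(9/35) = +0.507093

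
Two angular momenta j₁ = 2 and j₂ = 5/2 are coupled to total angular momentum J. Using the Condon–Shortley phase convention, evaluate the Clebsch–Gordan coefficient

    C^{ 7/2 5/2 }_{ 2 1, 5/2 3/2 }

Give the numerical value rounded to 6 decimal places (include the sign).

-0.125988  (= −√(1/63))

√[8·1!3!4!/9! · 3!1!4!1!6!1!] = √(2304/7)
  +(−1)^0/∏(0,1,1,4,2,0)! = 1/48  (running 1/48)
  +(−1)^1/∏(1,0,0,3,3,1)! = -1/36  (running -1/144)
⟨..|..⟩ = √(2304/7)·(-1/144) = -0.125988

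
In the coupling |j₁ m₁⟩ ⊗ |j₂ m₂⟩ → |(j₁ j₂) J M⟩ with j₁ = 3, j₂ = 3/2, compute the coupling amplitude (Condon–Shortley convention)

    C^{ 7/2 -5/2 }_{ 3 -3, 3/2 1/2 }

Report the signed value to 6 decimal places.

triangle: 1!*5!*2!/9! = 240/362880
(j±m)!: 0!*6!*2!*1!*1!*6! = 1036800
prefactor² = (2J+1)*Δ*N² = 38400/7
  k=1: −1/(1!*0!*5!*1!*0!*1!) = -1/120
Σ = -1/120  ⇒  CG² = 38400/7*(-1/120)² = 8/21
CG = −√(8/21) = -0.617213

−√(8/21) = -0.617213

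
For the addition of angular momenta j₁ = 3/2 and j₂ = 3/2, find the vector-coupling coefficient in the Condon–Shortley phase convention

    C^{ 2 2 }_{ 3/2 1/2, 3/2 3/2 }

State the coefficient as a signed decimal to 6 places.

−√(1/2) = -0.707107

√[5·1!2!2!/6! · 2!1!3!0!4!0!] = √(8)
  +(−1)^1/∏(1,0,0,2,2,0)! = -1/4  (running -1/4)
⟨..|..⟩ = √(8)·(-1/4) = -0.707107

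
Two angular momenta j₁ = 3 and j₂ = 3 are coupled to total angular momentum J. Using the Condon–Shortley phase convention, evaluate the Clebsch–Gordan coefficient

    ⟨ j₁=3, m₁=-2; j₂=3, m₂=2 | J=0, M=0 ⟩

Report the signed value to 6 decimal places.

−√(1/7) = -0.377964

triangle: 6!*0!*0!/7! = 720/5040
(j±m)!: 1!*5!*5!*1!*0!*0! = 14400
prefactor² = (2J+1)*Δ*N² = 14400/7
  k=5: −1/(5!*1!*0!*0!*0!*0!) = -1/120
Σ = -1/120  ⇒  CG² = 14400/7*(-1/120)² = 1/7
CG = −√(1/7) = -0.377964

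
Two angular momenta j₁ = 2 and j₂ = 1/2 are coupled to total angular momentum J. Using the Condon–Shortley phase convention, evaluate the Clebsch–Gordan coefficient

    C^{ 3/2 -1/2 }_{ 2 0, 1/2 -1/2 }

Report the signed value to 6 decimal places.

+√(2/5) ≈ +0.632456

j₁+j₂−J=1  J+j₁−j₂=3  J−j₁+j₂=0  j₁+j₂+J+1=5
(j₁±m₁, j₂±m₂, J±M) = (2,2,0,1,1,2)
P² = 8/5
sum k=0..0:
  [0] +1/2 = 1/2
S = 1/2
C² = P²·S² = 2/5 ; C = +0.632456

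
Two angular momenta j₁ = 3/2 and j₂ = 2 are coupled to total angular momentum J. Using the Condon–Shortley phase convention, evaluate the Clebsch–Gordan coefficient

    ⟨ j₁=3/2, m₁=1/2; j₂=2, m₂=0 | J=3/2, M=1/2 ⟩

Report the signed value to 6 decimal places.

j₁+j₂−J=2  J+j₁−j₂=1  J−j₁+j₂=2  j₁+j₂+J+1=6
(j₁±m₁, j₂±m₂, J±M) = (2,1,2,2,2,1)
P² = 16/45
sum k=0..1:
  [0] +1/4 = 1/4
  [1] −1/1 = -1
S = -3/4
C² = P²·S² = 1/5 ; C = -0.447214

−√(1/5) ≈ -0.447214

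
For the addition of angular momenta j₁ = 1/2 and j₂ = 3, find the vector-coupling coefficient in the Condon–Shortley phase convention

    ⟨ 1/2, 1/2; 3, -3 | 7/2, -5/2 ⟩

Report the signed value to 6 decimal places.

+0.377964

√[8·0!1!6!/8! · 1!0!0!6!1!6!] = √(518400/7)
  +(−1)^0/∏(0,0,0,0,1,6)! = 1/720  (running 1/720)
⟨..|..⟩ = √(518400/7)·(1/720) = +0.377964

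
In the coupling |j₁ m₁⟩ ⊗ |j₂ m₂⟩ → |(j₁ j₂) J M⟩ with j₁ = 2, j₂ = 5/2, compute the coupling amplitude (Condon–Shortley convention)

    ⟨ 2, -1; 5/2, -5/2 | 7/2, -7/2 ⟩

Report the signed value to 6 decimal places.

√[8·1!3!4!/9! · 1!3!0!5!0!7!] = √(11520)
  +(−1)^0/∏(0,1,3,0,0,4)! = 1/144  (running 1/144)
⟨..|..⟩ = √(11520)·(1/144) = +0.745356

+0.745356  (= +√(5/9))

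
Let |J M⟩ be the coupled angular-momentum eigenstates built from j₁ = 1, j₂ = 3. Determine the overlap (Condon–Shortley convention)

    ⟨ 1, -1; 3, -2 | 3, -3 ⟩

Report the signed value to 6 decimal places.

√[7·1!1!5!/8! · 0!2!1!5!0!6!] = √(3600)
  +(−1)^1/∏(1,0,1,0,0,5)! = -1/120  (running -1/120)
⟨..|..⟩ = √(3600)·(-1/120) = -0.500000

-0.500000  (= −√(1/4))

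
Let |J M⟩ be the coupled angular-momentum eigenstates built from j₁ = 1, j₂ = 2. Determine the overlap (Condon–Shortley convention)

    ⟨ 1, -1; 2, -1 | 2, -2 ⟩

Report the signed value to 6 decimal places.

√[5·1!1!3!/6! · 0!2!1!3!0!4!] = √(12)
  +(−1)^1/∏(1,0,1,0,0,3)! = -1/6  (running -1/6)
⟨..|..⟩ = √(12)·(-1/6) = -0.577350

-0.577350  (= −√(1/3))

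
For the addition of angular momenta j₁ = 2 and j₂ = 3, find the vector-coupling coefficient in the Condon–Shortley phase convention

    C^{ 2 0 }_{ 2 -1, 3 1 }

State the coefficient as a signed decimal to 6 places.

+0.377964  (= +√(1/7))

triangle: 3!×1!×3!/8! = 36/40320
(j±m)!: 1!×3!×4!×2!×2!×2! = 1152
prefactor² = (2J+1)×Δ×N² = 36/7
  k=2: +1/(2!×1!×1!×2!×0!×1!) = 1/4
  k=3: −1/(3!×0!×0!×1!×1!×2!) = -1/12
Σ = 1/6  ⇒  CG² = 36/7×1/6² = 1/7
CG = +√(1/7) = +0.377964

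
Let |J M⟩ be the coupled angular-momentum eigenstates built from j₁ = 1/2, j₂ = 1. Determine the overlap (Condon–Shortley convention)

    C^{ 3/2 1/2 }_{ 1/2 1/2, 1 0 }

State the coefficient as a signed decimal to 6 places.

+√(2/3) ≈ +0.816497

√[4·0!1!2!/4! · 1!0!1!1!2!1!] = √(2/3)
  +(−1)^0/∏(0,0,0,1,1,1)! = 1  (running 1)
⟨..|..⟩ = √(2/3)·(1) = +0.816497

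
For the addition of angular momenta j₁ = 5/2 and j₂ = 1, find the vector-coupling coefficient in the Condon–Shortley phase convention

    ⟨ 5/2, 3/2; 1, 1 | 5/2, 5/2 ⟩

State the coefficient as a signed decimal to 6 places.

-0.534522

√[6·1!4!1!/7! · 4!1!2!0!5!0!] = √(1152/7)
  +(−1)^1/∏(1,0,0,1,4,0)! = -1/24  (running -1/24)
⟨..|..⟩ = √(1152/7)·(-1/24) = -0.534522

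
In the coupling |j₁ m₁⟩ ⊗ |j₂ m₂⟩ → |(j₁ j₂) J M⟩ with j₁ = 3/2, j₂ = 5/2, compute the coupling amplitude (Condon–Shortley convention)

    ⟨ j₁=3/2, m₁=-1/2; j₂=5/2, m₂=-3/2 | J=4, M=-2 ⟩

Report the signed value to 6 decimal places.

+√(15/28) = +0.731925

√[9·0!3!5!/9! · 1!2!1!4!2!6!] = √(8640/7)
  +(−1)^0/∏(0,0,2,1,1,4)! = 1/48  (running 1/48)
⟨..|..⟩ = √(8640/7)·(1/48) = +0.731925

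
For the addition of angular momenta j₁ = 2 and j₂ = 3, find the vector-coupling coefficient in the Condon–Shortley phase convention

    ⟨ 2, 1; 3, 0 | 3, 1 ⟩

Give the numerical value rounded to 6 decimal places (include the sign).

−√(1/30) ≈ -0.182574

triangle: 2!×2!×4!/9! = 96/362880
(j±m)!: 3!×1!×3!×3!×4!×2! = 10368
prefactor² = (2J+1)×Δ×N² = 96/5
  k=0: +1/(0!×2!×1!×3!×1!×1!) = 1/12
  k=1: −1/(1!×1!×0!×2!×2!×2!) = -1/8
Σ = -1/24  ⇒  CG² = 96/5×(-1/24)² = 1/30
CG = −√(1/30) = -0.182574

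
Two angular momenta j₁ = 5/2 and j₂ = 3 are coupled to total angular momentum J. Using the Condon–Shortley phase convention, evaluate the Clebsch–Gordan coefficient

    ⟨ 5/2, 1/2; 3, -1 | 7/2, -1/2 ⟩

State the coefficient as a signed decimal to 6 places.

-0.125988  (= −√(1/63))

j₁+j₂−J=2  J+j₁−j₂=3  J−j₁+j₂=4  j₁+j₂+J+1=10
(j₁±m₁, j₂±m₂, J±M) = (3,2,2,4,3,4)
P² = 9216/175
sum k=0..2:
  [0] +1/16 = 1/16
  [1] −1/12 = -1/12
  [2] +1/288 = 1/288
S = -5/288
C² = P²·S² = 1/63 ; C = -0.125988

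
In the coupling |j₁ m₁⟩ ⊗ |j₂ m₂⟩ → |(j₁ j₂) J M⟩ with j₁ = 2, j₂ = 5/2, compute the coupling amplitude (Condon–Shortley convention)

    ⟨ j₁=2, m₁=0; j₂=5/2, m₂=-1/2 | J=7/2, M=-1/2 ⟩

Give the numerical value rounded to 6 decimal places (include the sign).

+0.195180

triangle: 1!×3!×4!/9! = 144/362880
(j±m)!: 2!×2!×2!×3!×3!×4! = 6912
prefactor² = (2J+1)×Δ×N² = 768/35
  k=0: +1/(0!×1!×2!×2!×1!×2!) = 1/8
  k=1: −1/(1!×0!×1!×1!×2!×3!) = -1/12
Σ = 1/24  ⇒  CG² = 768/35×1/24² = 4/105
CG = +√(4/105) = +0.195180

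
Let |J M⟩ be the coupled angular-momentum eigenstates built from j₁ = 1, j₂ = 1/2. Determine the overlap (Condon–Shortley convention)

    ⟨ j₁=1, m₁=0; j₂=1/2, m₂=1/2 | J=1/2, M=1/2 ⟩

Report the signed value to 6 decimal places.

triangle: 1!·1!·0!/3! = 1/6
(j±m)!: 1!·1!·1!·0!·1!·0! = 1
prefactor² = (2J+1)·Δ·N² = 1/3
  k=1: −1/(1!·0!·0!·0!·1!·0!) = -1
Σ = -1  ⇒  CG² = 1/3·(-1)² = 1/3
CG = −√(1/3) = -0.577350

−√(1/3) = -0.577350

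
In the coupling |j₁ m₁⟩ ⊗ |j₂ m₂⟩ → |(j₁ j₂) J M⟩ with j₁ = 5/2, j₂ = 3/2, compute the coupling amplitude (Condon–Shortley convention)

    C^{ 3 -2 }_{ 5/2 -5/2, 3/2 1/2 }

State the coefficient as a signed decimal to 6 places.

-0.645497

j₁+j₂−J=1  J+j₁−j₂=4  J−j₁+j₂=2  j₁+j₂+J+1=8
(j₁±m₁, j₂±m₂, J±M) = (0,5,2,1,1,5)
P² = 240
sum k=1..1:
  [1] −1/24 = -1/24
S = -1/24
C² = P²·S² = 5/12 ; C = -0.645497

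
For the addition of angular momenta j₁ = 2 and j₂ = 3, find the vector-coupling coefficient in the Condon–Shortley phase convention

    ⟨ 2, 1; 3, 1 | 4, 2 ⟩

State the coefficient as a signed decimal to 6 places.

√[9·1!3!5!/10! · 3!1!4!2!6!2!] = √(5184/7)
  +(−1)^0/∏(0,1,1,4,2,1)! = 1/48  (running 1/48)
  +(−1)^1/∏(1,0,0,3,3,2)! = -1/72  (running 1/144)
⟨..|..⟩ = √(5184/7)·(1/144) = +0.188982

+0.188982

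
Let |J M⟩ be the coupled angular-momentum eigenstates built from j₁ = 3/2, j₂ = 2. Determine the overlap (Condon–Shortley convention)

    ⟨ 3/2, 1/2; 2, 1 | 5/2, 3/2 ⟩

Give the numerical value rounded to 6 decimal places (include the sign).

j₁+j₂−J=1  J+j₁−j₂=2  J−j₁+j₂=3  j₁+j₂+J+1=7
(j₁±m₁, j₂±m₂, J±M) = (2,1,3,1,4,1)
P² = 144/35
sum k=0..1:
  [0] +1/6 = 1/6
  [1] −1/4 = -1/4
S = -1/12
C² = P²·S² = 1/35 ; C = -0.169031

-0.169031  (= −√(1/35))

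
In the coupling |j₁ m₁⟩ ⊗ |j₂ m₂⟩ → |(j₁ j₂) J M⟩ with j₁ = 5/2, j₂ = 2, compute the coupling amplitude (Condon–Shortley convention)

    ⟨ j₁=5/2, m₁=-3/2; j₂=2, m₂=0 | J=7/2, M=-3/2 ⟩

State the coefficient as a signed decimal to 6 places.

−√(2/7) ≈ -0.534522

√[8·1!4!3!/9! · 1!4!2!2!2!5!] = √(512/7)
  +(−1)^0/∏(0,1,4,2,0,1)! = 1/48  (running 1/48)
  +(−1)^1/∏(1,0,3,1,1,2)! = -1/12  (running -1/16)
⟨..|..⟩ = √(512/7)·(-1/16) = -0.534522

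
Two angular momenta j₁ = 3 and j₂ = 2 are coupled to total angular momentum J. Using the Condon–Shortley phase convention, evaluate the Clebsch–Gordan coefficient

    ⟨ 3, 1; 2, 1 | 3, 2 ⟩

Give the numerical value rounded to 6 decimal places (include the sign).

-0.500000

j₁+j₂−J=2  J+j₁−j₂=4  J−j₁+j₂=2  j₁+j₂+J+1=9
(j₁±m₁, j₂±m₂, J±M) = (4,2,3,1,5,1)
P² = 64
sum k=1..2:
  [1] −1/12 = -1/12
  [2] +1/48 = 1/48
S = -1/16
C² = P²·S² = 1/4 ; C = -0.500000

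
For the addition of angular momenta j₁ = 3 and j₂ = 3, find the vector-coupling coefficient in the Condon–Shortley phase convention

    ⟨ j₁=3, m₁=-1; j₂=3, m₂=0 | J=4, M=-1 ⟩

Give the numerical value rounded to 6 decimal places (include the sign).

−√(15/154) ≈ -0.312094

j₁+j₂−J=2  J+j₁−j₂=4  J−j₁+j₂=4  j₁+j₂+J+1=11
(j₁±m₁, j₂±m₂, J±M) = (2,4,3,3,3,5)
P² = 124416/385
sum k=0..2:
  [0] +1/288 = 1/288
  [1] −1/24 = -1/24
  [2] +1/48 = 1/48
S = -5/288
C² = P²·S² = 15/154 ; C = -0.312094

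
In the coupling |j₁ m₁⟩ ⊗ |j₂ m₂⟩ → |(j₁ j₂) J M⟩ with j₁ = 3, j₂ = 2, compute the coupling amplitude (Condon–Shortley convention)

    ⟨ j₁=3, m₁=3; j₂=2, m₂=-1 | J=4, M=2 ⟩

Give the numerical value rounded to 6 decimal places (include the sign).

triangle: 1!·5!·3!/10! = 720/3628800
(j±m)!: 6!·0!·1!·3!·6!·2! = 6220800
prefactor² = (2J+1)·Δ·N² = 77760/7
  k=0: +1/(0!·1!·0!·1!·5!·2!) = 1/240
Σ = 1/240  ⇒  CG² = 77760/7·1/240² = 27/140
CG = +√(27/140) = +0.439155

+√(27/140) = +0.439155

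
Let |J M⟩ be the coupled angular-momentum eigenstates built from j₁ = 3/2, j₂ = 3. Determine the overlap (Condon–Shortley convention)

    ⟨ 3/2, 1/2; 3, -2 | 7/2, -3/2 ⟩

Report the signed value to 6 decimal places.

triangle: 1!×2!×5!/9! = 240/362880
(j±m)!: 2!×1!×1!×5!×2!×5! = 57600
prefactor² = (2J+1)×Δ×N² = 6400/21
  k=0: +1/(0!×1!×1!×1!×1!×4!) = 1/24
  k=1: −1/(1!×0!×0!×0!×2!×5!) = -1/240
Σ = 3/80  ⇒  CG² = 6400/21×3/80² = 3/7
CG = +√(3/7) = +0.654654

+0.654654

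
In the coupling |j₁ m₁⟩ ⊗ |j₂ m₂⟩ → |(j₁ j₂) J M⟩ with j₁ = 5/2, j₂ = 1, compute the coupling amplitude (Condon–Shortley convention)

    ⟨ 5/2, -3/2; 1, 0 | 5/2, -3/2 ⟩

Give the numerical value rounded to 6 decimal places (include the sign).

-0.507093  (= −√(9/35))

√[6·1!4!1!/7! · 1!4!1!1!1!4!] = √(576/35)
  +(−1)^0/∏(0,1,4,1,0,0)! = 1/24  (running 1/24)
  +(−1)^1/∏(1,0,3,0,1,1)! = -1/6  (running -1/8)
⟨..|..⟩ = √(576/35)·(-1/8) = -0.507093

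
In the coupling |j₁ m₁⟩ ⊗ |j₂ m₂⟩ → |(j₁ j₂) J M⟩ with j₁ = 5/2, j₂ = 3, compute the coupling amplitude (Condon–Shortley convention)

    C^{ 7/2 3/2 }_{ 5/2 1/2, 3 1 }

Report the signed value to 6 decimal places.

triangle: 2!*3!*4!/10! = 288/3628800
(j±m)!: 3!*2!*4!*2!*5!*2! = 138240
prefactor² = (2J+1)*Δ*N² = 3072/35
  k=0: +1/(0!*2!*2!*4!*1!*0!) = 1/96
  k=1: −1/(1!*1!*1!*3!*2!*1!) = -1/12
  k=2: +1/(2!*0!*0!*2!*3!*2!) = 1/48
Σ = -5/96  ⇒  CG² = 3072/35*(-5/96)² = 5/21
CG = −√(5/21) = -0.487950

−√(5/21) = -0.487950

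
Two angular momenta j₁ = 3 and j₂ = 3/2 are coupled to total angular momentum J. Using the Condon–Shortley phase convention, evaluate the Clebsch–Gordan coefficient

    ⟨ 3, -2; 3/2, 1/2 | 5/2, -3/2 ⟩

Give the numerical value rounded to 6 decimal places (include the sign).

+√(1/14) ≈ +0.267261

√[6·2!4!1!/8! · 1!5!2!1!1!4!] = √(288/7)
  +(−1)^1/∏(1,1,4,1,0,0)! = -1/24  (running -1/24)
  +(−1)^2/∏(2,0,3,0,1,1)! = 1/12  (running 1/24)
⟨..|..⟩ = √(288/7)·(1/24) = +0.267261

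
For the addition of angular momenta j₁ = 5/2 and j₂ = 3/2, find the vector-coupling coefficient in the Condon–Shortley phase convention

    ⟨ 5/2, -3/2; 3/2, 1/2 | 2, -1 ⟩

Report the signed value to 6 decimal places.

+0.154303  (= +√(1/42))

j₁+j₂−J=2  J+j₁−j₂=3  J−j₁+j₂=1  j₁+j₂+J+1=7
(j₁±m₁, j₂±m₂, J±M) = (1,4,2,1,1,3)
P² = 24/7
sum k=1..2:
  [1] −1/6 = -1/6
  [2] +1/4 = 1/4
S = 1/12
C² = P²·S² = 1/42 ; C = +0.154303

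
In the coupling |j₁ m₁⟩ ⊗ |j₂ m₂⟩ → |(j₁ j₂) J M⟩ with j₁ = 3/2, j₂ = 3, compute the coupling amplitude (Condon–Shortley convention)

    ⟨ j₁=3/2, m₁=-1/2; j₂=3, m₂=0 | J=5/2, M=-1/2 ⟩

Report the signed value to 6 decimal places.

√[6·2!1!4!/8! · 1!2!3!3!2!3!] = √(216/35)
  +(−1)^1/∏(1,1,1,2,0,2)! = -1/4  (running -1/4)
  +(−1)^2/∏(2,0,0,1,1,3)! = 1/12  (running -1/6)
⟨..|..⟩ = √(216/35)·(-1/6) = -0.414039

−√(6/35) = -0.414039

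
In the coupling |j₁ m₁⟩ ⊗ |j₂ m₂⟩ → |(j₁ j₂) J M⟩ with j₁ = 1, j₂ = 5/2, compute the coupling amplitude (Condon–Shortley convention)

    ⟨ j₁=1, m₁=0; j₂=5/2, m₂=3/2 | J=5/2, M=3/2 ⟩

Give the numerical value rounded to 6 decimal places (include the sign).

√[6·1!1!4!/7! · 1!1!4!1!4!1!] = √(576/35)
  +(−1)^0/∏(0,1,1,4,0,0)! = 1/24  (running 1/24)
  +(−1)^1/∏(1,0,0,3,1,1)! = -1/6  (running -1/8)
⟨..|..⟩ = √(576/35)·(-1/8) = -0.507093

−√(9/35) ≈ -0.507093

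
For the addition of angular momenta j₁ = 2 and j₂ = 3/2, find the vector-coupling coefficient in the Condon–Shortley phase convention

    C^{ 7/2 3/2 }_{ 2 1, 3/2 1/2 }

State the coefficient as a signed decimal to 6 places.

triangle: 0!·4!·3!/8! = 144/40320
(j±m)!: 3!·1!·2!·1!·5!·2! = 2880
prefactor² = (2J+1)·Δ·N² = 576/7
  k=0: +1/(0!·0!·1!·2!·3!·1!) = 1/12
Σ = 1/12  ⇒  CG² = 576/7·1/12² = 4/7
CG = +√(4/7) = +0.755929

+√(4/7) = +0.755929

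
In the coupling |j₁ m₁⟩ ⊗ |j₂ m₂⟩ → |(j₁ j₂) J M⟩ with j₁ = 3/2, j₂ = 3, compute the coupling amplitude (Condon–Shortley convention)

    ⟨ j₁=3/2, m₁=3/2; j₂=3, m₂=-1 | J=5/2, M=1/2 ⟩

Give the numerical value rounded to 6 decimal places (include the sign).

+0.621059  (= +√(27/70))

√[6·2!1!4!/8! · 3!0!2!4!3!2!] = √(864/35)
  +(−1)^0/∏(0,2,0,2,1,2)! = 1/8  (running 1/8)
⟨..|..⟩ = √(864/35)·(1/8) = +0.621059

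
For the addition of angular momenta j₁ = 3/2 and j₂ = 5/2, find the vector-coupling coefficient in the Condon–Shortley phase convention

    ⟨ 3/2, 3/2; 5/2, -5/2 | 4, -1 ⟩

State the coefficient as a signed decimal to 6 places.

+0.133631  (= +√(1/56))

triangle: 0!×3!×5!/9! = 720/362880
(j±m)!: 3!×0!×0!×5!×3!×5! = 518400
prefactor² = (2J+1)×Δ×N² = 64800/7
  k=0: +1/(0!×0!×0!×0!×3!×5!) = 1/720
Σ = 1/720  ⇒  CG² = 64800/7×1/720² = 1/56
CG = +√(1/56) = +0.133631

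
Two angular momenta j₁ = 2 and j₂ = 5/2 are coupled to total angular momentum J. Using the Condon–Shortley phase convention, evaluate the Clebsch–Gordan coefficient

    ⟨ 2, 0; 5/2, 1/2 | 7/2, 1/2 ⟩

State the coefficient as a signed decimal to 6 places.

-0.195180  (= −√(4/105))

√[8·1!3!4!/9! · 2!2!3!2!4!3!] = √(768/35)
  +(−1)^0/∏(0,1,2,3,1,1)! = 1/12  (running 1/12)
  +(−1)^1/∏(1,0,1,2,2,2)! = -1/8  (running -1/24)
⟨..|..⟩ = √(768/35)·(-1/24) = -0.195180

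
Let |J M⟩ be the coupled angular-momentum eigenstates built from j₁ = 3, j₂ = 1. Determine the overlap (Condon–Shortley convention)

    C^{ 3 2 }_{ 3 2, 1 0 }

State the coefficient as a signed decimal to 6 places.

triangle: 1!×5!×1!/8! = 120/40320
(j±m)!: 5!×1!×1!×1!×5!×1! = 14400
prefactor² = (2J+1)×Δ×N² = 300
  k=0: +1/(0!×1!×1!×1!×4!×0!) = 1/24
  k=1: −1/(1!×0!×0!×0!×5!×1!) = -1/120
Σ = 1/30  ⇒  CG² = 300×1/30² = 1/3
CG = +√(1/3) = +0.577350

+√(1/3) ≈ +0.577350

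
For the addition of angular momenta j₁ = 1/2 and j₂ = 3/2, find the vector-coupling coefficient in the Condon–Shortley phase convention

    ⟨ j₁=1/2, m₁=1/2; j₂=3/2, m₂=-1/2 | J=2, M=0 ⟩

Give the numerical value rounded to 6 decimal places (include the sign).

+0.707107

j₁+j₂−J=0  J+j₁−j₂=1  J−j₁+j₂=3  j₁+j₂+J+1=5
(j₁±m₁, j₂±m₂, J±M) = (1,0,1,2,2,2)
P² = 2
sum k=0..0:
  [0] +1/2 = 1/2
S = 1/2
C² = P²·S² = 1/2 ; C = +0.707107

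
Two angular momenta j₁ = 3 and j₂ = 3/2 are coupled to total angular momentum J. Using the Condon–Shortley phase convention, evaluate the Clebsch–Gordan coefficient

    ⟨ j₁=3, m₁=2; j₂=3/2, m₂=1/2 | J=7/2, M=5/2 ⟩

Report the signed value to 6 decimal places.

j₁+j₂−J=1  J+j₁−j₂=5  J−j₁+j₂=2  j₁+j₂+J+1=9
(j₁±m₁, j₂±m₂, J±M) = (5,1,2,1,6,1)
P² = 6400/7
sum k=0..1:
  [0] +1/48 = 1/48
  [1] −1/120 = -1/120
S = 1/80
C² = P²·S² = 1/7 ; C = +0.377964

+0.377964  (= +√(1/7))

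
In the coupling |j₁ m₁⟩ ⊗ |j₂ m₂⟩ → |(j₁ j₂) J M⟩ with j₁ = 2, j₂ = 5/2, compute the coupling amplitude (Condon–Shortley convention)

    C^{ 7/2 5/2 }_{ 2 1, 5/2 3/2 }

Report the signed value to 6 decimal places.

-0.125988  (= −√(1/63))

√[8·1!3!4!/9! · 3!1!4!1!6!1!] = √(2304/7)
  +(−1)^0/∏(0,1,1,4,2,0)! = 1/48  (running 1/48)
  +(−1)^1/∏(1,0,0,3,3,1)! = -1/36  (running -1/144)
⟨..|..⟩ = √(2304/7)·(-1/144) = -0.125988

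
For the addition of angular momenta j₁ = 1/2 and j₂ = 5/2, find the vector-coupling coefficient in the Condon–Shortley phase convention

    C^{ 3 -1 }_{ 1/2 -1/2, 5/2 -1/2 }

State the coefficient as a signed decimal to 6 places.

+√(2/3) ≈ +0.816497

triangle: 0!*1!*5!/7! = 120/5040
(j±m)!: 0!*1!*2!*3!*2!*4! = 576
prefactor² = (2J+1)*Δ*N² = 96
  k=0: +1/(0!*0!*1!*2!*0!*3!) = 1/12
Σ = 1/12  ⇒  CG² = 96*1/12² = 2/3
CG = +√(2/3) = +0.816497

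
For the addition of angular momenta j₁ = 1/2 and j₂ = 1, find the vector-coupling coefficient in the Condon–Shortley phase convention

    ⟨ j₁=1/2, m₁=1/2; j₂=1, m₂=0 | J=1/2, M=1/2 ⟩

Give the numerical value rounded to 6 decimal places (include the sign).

+√(1/3) = +0.577350

j₁+j₂−J=1  J+j₁−j₂=0  J−j₁+j₂=1  j₁+j₂+J+1=3
(j₁±m₁, j₂±m₂, J±M) = (1,0,1,1,1,0)
P² = 1/3
sum k=0..0:
  [0] +1/1 = 1
S = 1
C² = P²·S² = 1/3 ; C = +0.577350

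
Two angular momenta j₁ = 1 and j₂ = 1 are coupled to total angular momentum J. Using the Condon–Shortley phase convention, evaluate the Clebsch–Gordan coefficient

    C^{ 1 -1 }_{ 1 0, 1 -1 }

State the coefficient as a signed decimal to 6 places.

√[3·1!1!1!/4! · 1!1!0!2!0!2!] = √(1/2)
  +(−1)^0/∏(0,1,1,0,0,1)! = 1  (running 1)
⟨..|..⟩ = √(1/2)·(1) = +0.707107

+√(1/2) ≈ +0.707107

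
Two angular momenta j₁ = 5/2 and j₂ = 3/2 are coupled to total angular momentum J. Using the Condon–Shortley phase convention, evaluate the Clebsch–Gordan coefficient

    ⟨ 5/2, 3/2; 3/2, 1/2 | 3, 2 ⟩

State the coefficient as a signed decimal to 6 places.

+√(1/12) = +0.288675

j₁+j₂−J=1  J+j₁−j₂=4  J−j₁+j₂=2  j₁+j₂+J+1=8
(j₁±m₁, j₂±m₂, J±M) = (4,1,2,1,5,1)
P² = 48
sum k=0..1:
  [0] +1/12 = 1/12
  [1] −1/24 = -1/24
S = 1/24
C² = P²·S² = 1/12 ; C = +0.288675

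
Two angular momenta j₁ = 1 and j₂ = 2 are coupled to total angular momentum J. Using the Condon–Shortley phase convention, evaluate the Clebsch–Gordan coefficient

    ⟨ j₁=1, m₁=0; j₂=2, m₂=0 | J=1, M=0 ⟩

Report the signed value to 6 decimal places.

-0.632456  (= −√(2/5))

√[3·2!0!2!/5! · 1!1!2!2!1!1!] = √(2/5)
  +(−1)^1/∏(1,1,0,1,0,1)! = -1  (running -1)
⟨..|..⟩ = √(2/5)·(-1) = -0.632456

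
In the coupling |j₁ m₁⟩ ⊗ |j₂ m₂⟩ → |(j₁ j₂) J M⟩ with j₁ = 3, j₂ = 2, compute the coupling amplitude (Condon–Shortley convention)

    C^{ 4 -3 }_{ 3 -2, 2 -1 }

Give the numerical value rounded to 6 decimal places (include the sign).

-0.223607

triangle: 1!·5!·3!/10! = 720/3628800
(j±m)!: 1!·5!·1!·3!·1!·7! = 3628800
prefactor² = (2J+1)·Δ·N² = 6480
  k=0: +1/(0!·1!·5!·1!·0!·2!) = 1/240
  k=1: −1/(1!·0!·4!·0!·1!·3!) = -1/144
Σ = -1/360  ⇒  CG² = 6480·(-1/360)² = 1/20
CG = −√(1/20) = -0.223607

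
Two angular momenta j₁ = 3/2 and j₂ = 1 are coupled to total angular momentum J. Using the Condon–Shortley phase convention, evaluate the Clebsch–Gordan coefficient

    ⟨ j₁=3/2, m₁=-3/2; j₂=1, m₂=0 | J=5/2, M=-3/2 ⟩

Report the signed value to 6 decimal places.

j₁+j₂−J=0  J+j₁−j₂=3  J−j₁+j₂=2  j₁+j₂+J+1=6
(j₁±m₁, j₂±m₂, J±M) = (0,3,1,1,1,4)
P² = 72/5
sum k=0..0:
  [0] +1/6 = 1/6
S = 1/6
C² = P²·S² = 2/5 ; C = +0.632456

+√(2/5) ≈ +0.632456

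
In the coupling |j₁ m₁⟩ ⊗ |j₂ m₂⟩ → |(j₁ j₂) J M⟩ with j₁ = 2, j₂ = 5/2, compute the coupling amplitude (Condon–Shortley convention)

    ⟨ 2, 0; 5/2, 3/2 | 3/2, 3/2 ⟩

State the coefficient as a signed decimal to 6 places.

+0.585540

triangle: 3!·1!·2!/7! = 12/5040
(j±m)!: 2!·2!·4!·1!·3!·0! = 576
prefactor² = (2J+1)·Δ·N² = 192/35
  k=2: +1/(2!·1!·0!·2!·1!·0!) = 1/4
Σ = 1/4  ⇒  CG² = 192/35·1/4² = 12/35
CG = +√(12/35) = +0.585540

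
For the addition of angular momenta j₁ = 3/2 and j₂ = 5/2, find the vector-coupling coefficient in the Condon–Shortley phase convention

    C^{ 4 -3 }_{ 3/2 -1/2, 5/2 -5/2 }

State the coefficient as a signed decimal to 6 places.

+√(3/8) ≈ +0.612372

triangle: 0!×3!×5!/9! = 720/362880
(j±m)!: 1!×2!×0!×5!×1!×7! = 1209600
prefactor² = (2J+1)×Δ×N² = 21600
  k=0: +1/(0!×0!×2!×0!×1!×5!) = 1/240
Σ = 1/240  ⇒  CG² = 21600×1/240² = 3/8
CG = +√(3/8) = +0.612372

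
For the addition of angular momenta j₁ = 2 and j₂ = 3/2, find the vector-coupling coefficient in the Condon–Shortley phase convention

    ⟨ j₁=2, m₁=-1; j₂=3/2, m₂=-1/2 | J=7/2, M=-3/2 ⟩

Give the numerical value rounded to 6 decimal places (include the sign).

j₁+j₂−J=0  J+j₁−j₂=4  J−j₁+j₂=3  j₁+j₂+J+1=8
(j₁±m₁, j₂±m₂, J±M) = (1,3,1,2,2,5)
P² = 576/7
sum k=0..0:
  [0] +1/12 = 1/12
S = 1/12
C² = P²·S² = 4/7 ; C = +0.755929

+√(4/7) ≈ +0.755929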